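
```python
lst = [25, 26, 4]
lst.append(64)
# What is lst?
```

[25, 26, 4, 64]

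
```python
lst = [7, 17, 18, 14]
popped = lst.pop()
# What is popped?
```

14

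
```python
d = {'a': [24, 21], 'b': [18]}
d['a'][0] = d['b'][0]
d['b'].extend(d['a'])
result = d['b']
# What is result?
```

After line 1: d = {'a': [24, 21], 'b': [18]}
After line 2 (a[0] = b[0] = 18): d = {'a': [18, 21], 'b': [18]}
After line 3 (b.extend(a) appends [18, 21]): d = {'a': [18, 21], 'b': [18, 18, 21]}
After line 4: result = d['b'] = [18, 18, 21]

[18, 18, 21]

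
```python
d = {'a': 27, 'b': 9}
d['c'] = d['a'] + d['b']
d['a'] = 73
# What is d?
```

After line 1: d = {'a': 27, 'b': 9}
After line 2 (d['c'] = 27 + 9): d = {'a': 27, 'b': 9, 'c': 36}
After line 3: d = {'a': 73, 'b': 9, 'c': 36}

{'a': 73, 'b': 9, 'c': 36}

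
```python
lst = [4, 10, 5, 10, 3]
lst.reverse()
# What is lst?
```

[3, 10, 5, 10, 4]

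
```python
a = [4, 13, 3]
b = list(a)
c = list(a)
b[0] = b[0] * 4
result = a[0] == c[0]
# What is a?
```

After line 1: a = [4, 13, 3]
After line 2 (b = list(a), copy): a = [4, 13, 3], b = [4, 13, 3]
After line 3 (c = list(a) is a copy, new object): c = [4, 13, 3]
After line 4 (b[0] = 4 * 4 = 16; only b mutates (copy)): a = [4, 13, 3], b = [16, 13, 3], c = [4, 13, 3]
After line 5 (a[0] = 4, c[0] = 4; result = True)

[4, 13, 3]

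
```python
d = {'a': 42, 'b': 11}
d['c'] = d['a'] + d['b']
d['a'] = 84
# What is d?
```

After line 1: d = {'a': 42, 'b': 11}
After line 2 (d['c'] = 42 + 11): d = {'a': 42, 'b': 11, 'c': 53}
After line 3: d = {'a': 84, 'b': 11, 'c': 53}

{'a': 84, 'b': 11, 'c': 53}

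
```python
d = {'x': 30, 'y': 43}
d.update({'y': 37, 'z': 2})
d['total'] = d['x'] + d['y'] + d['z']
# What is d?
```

After line 1: d = {'x': 30, 'y': 43}
After line 2 (y overwritten, z added): d = {'x': 30, 'y': 37, 'z': 2}
After line 3 (total = 30 + 37 + 2 = 69): d = {'x': 30, 'y': 37, 'z': 2, 'total': 69}

{'x': 30, 'y': 37, 'z': 2, 'total': 69}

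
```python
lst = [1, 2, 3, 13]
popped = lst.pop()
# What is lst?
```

[1, 2, 3]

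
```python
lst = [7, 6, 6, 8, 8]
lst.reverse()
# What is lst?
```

[8, 8, 6, 6, 7]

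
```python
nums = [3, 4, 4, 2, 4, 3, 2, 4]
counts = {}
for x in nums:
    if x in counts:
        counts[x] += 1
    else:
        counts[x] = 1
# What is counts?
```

Initial: counts = {}, nums = [3, 4, 4, 2, 4, 3, 2, 4]
See 3: counts = {3: 1}
See 4: counts = {3: 1, 4: 1}
See 4: counts = {3: 1, 4: 2}
See 2: counts = {3: 1, 4: 2, 2: 1}
See 4: counts = {3: 1, 4: 3, 2: 1}
See 3: counts = {3: 2, 4: 3, 2: 1}
See 2: counts = {3: 2, 4: 3, 2: 2}
See 4: counts = {3: 2, 4: 4, 2: 2}

{3: 2, 4: 4, 2: 2}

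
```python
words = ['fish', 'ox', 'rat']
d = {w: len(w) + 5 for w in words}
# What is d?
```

{'fish': 9, 'ox': 7, 'rat': 8}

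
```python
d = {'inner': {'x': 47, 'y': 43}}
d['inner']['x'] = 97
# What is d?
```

After line 1: d = {'inner': {'x': 47, 'y': 43}}
After line 2 (inner x overwritten): d = {'inner': {'x': 97, 'y': 43}}

{'inner': {'x': 97, 'y': 43}}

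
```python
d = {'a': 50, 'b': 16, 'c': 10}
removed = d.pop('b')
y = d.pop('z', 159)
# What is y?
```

After line 1: d = {'a': 50, 'b': 16, 'c': 10}
After line 2 (pop 'b' returns 16): d = {'a': 50, 'c': 10}, removed = 16
After line 3 (pop 'z' missing, returns default 159): d = {'a': 50, 'c': 10}, y = 159

159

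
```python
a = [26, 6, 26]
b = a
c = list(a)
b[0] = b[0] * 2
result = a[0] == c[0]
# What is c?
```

After line 1: a = [26, 6, 26]
After line 2 (b = a, alias): a = [26, 6, 26], b = [26, 6, 26]
After line 3 (c = list(a) is a copy, new object): c = [26, 6, 26]
After line 4 (b[0] = 26 * 2 = 52; mutates shared a/b): a = b = [52, 6, 26], c = [26, 6, 26]
After line 5 (a[0] = 52, c[0] = 26; result = False)

[26, 6, 26]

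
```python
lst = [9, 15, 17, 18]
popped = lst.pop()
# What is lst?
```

[9, 15, 17]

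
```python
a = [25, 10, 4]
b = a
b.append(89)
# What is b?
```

After line 1: a = [25, 10, 4]
After line 2 (b = a is an alias, same object): a = [25, 10, 4], b = [25, 10, 4]
After line 3 (b.append mutates the shared list): a = [25, 10, 4, 89], b = [25, 10, 4, 89]

[25, 10, 4, 89]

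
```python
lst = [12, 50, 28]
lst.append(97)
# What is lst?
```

[12, 50, 28, 97]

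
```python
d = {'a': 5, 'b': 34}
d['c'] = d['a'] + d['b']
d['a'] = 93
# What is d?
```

After line 1: d = {'a': 5, 'b': 34}
After line 2 (d['c'] = 5 + 34): d = {'a': 5, 'b': 34, 'c': 39}
After line 3: d = {'a': 93, 'b': 34, 'c': 39}

{'a': 93, 'b': 34, 'c': 39}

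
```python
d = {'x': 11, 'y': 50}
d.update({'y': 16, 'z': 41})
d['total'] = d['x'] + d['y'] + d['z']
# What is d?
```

After line 1: d = {'x': 11, 'y': 50}
After line 2 (y overwritten, z added): d = {'x': 11, 'y': 16, 'z': 41}
After line 3 (total = 11 + 16 + 41 = 68): d = {'x': 11, 'y': 16, 'z': 41, 'total': 68}

{'x': 11, 'y': 16, 'z': 41, 'total': 68}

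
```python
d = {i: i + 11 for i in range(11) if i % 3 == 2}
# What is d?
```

{2: 13, 5: 16, 8: 19}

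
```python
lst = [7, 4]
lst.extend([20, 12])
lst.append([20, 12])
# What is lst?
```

After line 1: lst = [7, 4]
After line 2 (extend unpacks [20, 12]): lst = [7, 4, 20, 12]
After line 3 (append adds [20, 12] as single element): lst = [7, 4, 20, 12, [20, 12]]

[7, 4, 20, 12, [20, 12]]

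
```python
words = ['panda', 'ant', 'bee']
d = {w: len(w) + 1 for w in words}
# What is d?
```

{'panda': 6, 'ant': 4, 'bee': 4}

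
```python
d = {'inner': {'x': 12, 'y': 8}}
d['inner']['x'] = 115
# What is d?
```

After line 1: d = {'inner': {'x': 12, 'y': 8}}
After line 2 (inner x overwritten): d = {'inner': {'x': 115, 'y': 8}}

{'inner': {'x': 115, 'y': 8}}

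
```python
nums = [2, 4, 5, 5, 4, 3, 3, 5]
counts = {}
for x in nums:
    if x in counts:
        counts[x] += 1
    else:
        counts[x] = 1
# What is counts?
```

Initial: counts = {}, nums = [2, 4, 5, 5, 4, 3, 3, 5]
See 2: counts = {2: 1}
See 4: counts = {2: 1, 4: 1}
See 5: counts = {2: 1, 4: 1, 5: 1}
See 5: counts = {2: 1, 4: 1, 5: 2}
See 4: counts = {2: 1, 4: 2, 5: 2}
See 3: counts = {2: 1, 4: 2, 5: 2, 3: 1}
See 3: counts = {2: 1, 4: 2, 5: 2, 3: 2}
See 5: counts = {2: 1, 4: 2, 5: 3, 3: 2}

{2: 1, 4: 2, 5: 3, 3: 2}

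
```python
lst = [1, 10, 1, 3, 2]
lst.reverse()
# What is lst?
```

[2, 3, 1, 10, 1]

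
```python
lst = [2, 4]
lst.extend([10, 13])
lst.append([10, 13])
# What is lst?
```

After line 1: lst = [2, 4]
After line 2 (extend unpacks [10, 13]): lst = [2, 4, 10, 13]
After line 3 (append adds [10, 13] as single element): lst = [2, 4, 10, 13, [10, 13]]

[2, 4, 10, 13, [10, 13]]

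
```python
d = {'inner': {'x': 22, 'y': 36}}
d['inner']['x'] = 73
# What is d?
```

After line 1: d = {'inner': {'x': 22, 'y': 36}}
After line 2 (inner x overwritten): d = {'inner': {'x': 73, 'y': 36}}

{'inner': {'x': 73, 'y': 36}}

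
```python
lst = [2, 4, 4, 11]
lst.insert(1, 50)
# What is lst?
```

[2, 50, 4, 4, 11]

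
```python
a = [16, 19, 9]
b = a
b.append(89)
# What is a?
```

After line 1: a = [16, 19, 9]
After line 2 (b = a is an alias, same object): a = [16, 19, 9], b = [16, 19, 9]
After line 3 (b.append mutates the shared list): a = [16, 19, 9, 89], b = [16, 19, 9, 89]

[16, 19, 9, 89]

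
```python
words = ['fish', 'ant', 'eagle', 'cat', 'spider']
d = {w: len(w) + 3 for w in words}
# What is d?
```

{'fish': 7, 'ant': 6, 'eagle': 8, 'cat': 6, 'spider': 9}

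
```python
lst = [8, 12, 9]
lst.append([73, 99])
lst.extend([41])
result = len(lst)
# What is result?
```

After line 1: lst = [8, 12, 9]
After line 2 (append adds [73, 99] as single element): lst = [8, 12, 9, [73, 99]]
After line 3 (extend unpacks [41], adds 41): lst = [8, 12, 9, [73, 99], 41]
After line 4: result = len(lst) = 5

5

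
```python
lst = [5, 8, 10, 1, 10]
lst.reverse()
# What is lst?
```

[10, 1, 10, 8, 5]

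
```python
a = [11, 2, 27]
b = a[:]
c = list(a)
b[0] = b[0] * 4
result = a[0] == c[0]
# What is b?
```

After line 1: a = [11, 2, 27]
After line 2 (b = a[:], copy): a = [11, 2, 27], b = [11, 2, 27]
After line 3 (c = list(a) is a copy, new object): c = [11, 2, 27]
After line 4 (b[0] = 11 * 4 = 44; only b mutates (copy)): a = [11, 2, 27], b = [44, 2, 27], c = [11, 2, 27]
After line 5 (a[0] = 11, c[0] = 11; result = True)

[44, 2, 27]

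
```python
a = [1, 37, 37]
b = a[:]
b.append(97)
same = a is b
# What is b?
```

After line 1: a = [1, 37, 37]
After line 2 (b = a[:] is a shallow copy, new object): a = [1, 37, 37], b = [1, 37, 37]
After line 3 (append only mutates b): a = [1, 37, 37], b = [1, 37, 37, 97]
After line 4 (same = a is b; different objects -> False): same = False

[1, 37, 37, 97]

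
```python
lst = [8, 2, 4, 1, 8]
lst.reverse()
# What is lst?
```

[8, 1, 4, 2, 8]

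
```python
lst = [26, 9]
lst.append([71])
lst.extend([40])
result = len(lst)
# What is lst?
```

After line 1: lst = [26, 9]
After line 2 (append adds [71] as single element): lst = [26, 9, [71]]
After line 3 (extend unpacks [40], adds 40): lst = [26, 9, [71], 40]
After line 4: result = len(lst) = 4

[26, 9, [71], 40]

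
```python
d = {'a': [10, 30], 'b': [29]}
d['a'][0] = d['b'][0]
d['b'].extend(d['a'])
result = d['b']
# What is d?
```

After line 1: d = {'a': [10, 30], 'b': [29]}
After line 2 (a[0] = b[0] = 29): d = {'a': [29, 30], 'b': [29]}
After line 3 (b.extend(a) appends [29, 30]): d = {'a': [29, 30], 'b': [29, 29, 30]}
After line 4: result = d['b'] = [29, 29, 30]

{'a': [29, 30], 'b': [29, 29, 30]}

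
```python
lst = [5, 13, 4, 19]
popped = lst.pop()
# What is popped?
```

19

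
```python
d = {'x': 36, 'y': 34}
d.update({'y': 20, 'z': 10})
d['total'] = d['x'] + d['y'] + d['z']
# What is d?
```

After line 1: d = {'x': 36, 'y': 34}
After line 2 (y overwritten, z added): d = {'x': 36, 'y': 20, 'z': 10}
After line 3 (total = 36 + 20 + 10 = 66): d = {'x': 36, 'y': 20, 'z': 10, 'total': 66}

{'x': 36, 'y': 20, 'z': 10, 'total': 66}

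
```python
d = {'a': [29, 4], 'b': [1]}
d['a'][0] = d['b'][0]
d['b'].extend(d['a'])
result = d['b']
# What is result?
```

After line 1: d = {'a': [29, 4], 'b': [1]}
After line 2 (a[0] = b[0] = 1): d = {'a': [1, 4], 'b': [1]}
After line 3 (b.extend(a) appends [1, 4]): d = {'a': [1, 4], 'b': [1, 1, 4]}
After line 4: result = d['b'] = [1, 1, 4]

[1, 1, 4]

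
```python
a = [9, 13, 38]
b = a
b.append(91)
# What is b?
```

After line 1: a = [9, 13, 38]
After line 2 (b = a is an alias, same object): a = [9, 13, 38], b = [9, 13, 38]
After line 3 (b.append mutates the shared list): a = [9, 13, 38, 91], b = [9, 13, 38, 91]

[9, 13, 38, 91]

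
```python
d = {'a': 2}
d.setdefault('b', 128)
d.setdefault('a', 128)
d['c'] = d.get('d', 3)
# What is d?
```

After line 1: d = {'a': 2}
After line 2 (setdefault adds 'b'=128): d = {'a': 2, 'b': 128}
After line 3 (setdefault 'a' no-op, already exists): d = {'a': 2, 'b': 128}
After line 4 (get('d', 3) returns default since 'd' not in d): d = {'a': 2, 'b': 128, 'c': 3}

{'a': 2, 'b': 128, 'c': 3}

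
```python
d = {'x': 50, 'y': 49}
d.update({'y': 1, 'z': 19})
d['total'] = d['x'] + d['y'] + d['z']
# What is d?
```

After line 1: d = {'x': 50, 'y': 49}
After line 2 (y overwritten, z added): d = {'x': 50, 'y': 1, 'z': 19}
After line 3 (total = 50 + 1 + 19 = 70): d = {'x': 50, 'y': 1, 'z': 19, 'total': 70}

{'x': 50, 'y': 1, 'z': 19, 'total': 70}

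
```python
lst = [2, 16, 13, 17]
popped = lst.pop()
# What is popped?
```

17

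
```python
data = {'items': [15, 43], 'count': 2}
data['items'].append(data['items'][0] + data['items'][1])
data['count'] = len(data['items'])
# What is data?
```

After line 1: data = {'items': [15, 43], 'count': 2}
After line 2 (append 15 + 43 = 58): data = {'items': [15, 43, 58], 'count': 2}
After line 3 (count = len(items) = 3): data = {'items': [15, 43, 58], 'count': 3}

{'items': [15, 43, 58], 'count': 3}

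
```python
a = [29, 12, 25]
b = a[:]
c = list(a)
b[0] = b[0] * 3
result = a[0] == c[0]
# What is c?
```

After line 1: a = [29, 12, 25]
After line 2 (b = a[:], copy): a = [29, 12, 25], b = [29, 12, 25]
After line 3 (c = list(a) is a copy, new object): c = [29, 12, 25]
After line 4 (b[0] = 29 * 3 = 87; only b mutates (copy)): a = [29, 12, 25], b = [87, 12, 25], c = [29, 12, 25]
After line 5 (a[0] = 29, c[0] = 29; result = True)

[29, 12, 25]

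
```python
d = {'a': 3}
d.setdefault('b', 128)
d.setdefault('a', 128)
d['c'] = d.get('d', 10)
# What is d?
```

After line 1: d = {'a': 3}
After line 2 (setdefault adds 'b'=128): d = {'a': 3, 'b': 128}
After line 3 (setdefault 'a' no-op, already exists): d = {'a': 3, 'b': 128}
After line 4 (get('d', 10) returns default since 'd' not in d): d = {'a': 3, 'b': 128, 'c': 10}

{'a': 3, 'b': 128, 'c': 10}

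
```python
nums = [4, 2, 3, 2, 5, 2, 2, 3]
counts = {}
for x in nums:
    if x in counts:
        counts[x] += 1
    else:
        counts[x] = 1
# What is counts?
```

Initial: counts = {}, nums = [4, 2, 3, 2, 5, 2, 2, 3]
See 4: counts = {4: 1}
See 2: counts = {4: 1, 2: 1}
See 3: counts = {4: 1, 2: 1, 3: 1}
See 2: counts = {4: 1, 2: 2, 3: 1}
See 5: counts = {4: 1, 2: 2, 3: 1, 5: 1}
See 2: counts = {4: 1, 2: 3, 3: 1, 5: 1}
See 2: counts = {4: 1, 2: 4, 3: 1, 5: 1}
See 3: counts = {4: 1, 2: 4, 3: 2, 5: 1}

{4: 1, 2: 4, 3: 2, 5: 1}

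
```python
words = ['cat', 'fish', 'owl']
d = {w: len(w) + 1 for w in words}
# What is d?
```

{'cat': 4, 'fish': 5, 'owl': 4}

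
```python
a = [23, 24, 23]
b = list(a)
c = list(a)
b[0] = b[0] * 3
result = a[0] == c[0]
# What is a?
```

After line 1: a = [23, 24, 23]
After line 2 (b = list(a), copy): a = [23, 24, 23], b = [23, 24, 23]
After line 3 (c = list(a) is a copy, new object): c = [23, 24, 23]
After line 4 (b[0] = 23 * 3 = 69; only b mutates (copy)): a = [23, 24, 23], b = [69, 24, 23], c = [23, 24, 23]
After line 5 (a[0] = 23, c[0] = 23; result = True)

[23, 24, 23]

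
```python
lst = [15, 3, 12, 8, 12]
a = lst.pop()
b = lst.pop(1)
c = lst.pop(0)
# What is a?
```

After line 1: lst = [15, 3, 12, 8, 12]
After line 2 (pop() -> a = 12): lst = [15, 3, 12, 8]
After line 3 (pop(1) -> b = 3): lst = [15, 12, 8]
After line 4 (pop(0) -> c = 15): lst = [12, 8]

12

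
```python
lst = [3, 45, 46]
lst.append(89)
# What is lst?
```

[3, 45, 46, 89]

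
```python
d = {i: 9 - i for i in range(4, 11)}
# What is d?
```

{4: 5, 5: 4, 6: 3, 7: 2, 8: 1, 9: 0, 10: -1}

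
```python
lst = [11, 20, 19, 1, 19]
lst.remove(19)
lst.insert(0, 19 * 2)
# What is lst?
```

After line 1: lst = [11, 20, 19, 1, 19]
After line 2 (remove first 19): lst = [11, 20, 1, 19]
After line 3 (insert 38 at index 0): lst = [38, 11, 20, 1, 19]

[38, 11, 20, 1, 19]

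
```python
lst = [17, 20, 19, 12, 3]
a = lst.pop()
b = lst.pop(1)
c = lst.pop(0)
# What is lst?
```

After line 1: lst = [17, 20, 19, 12, 3]
After line 2 (pop() -> a = 3): lst = [17, 20, 19, 12]
After line 3 (pop(1) -> b = 20): lst = [17, 19, 12]
After line 4 (pop(0) -> c = 17): lst = [19, 12]

[19, 12]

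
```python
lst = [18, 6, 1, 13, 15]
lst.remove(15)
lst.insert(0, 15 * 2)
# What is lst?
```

After line 1: lst = [18, 6, 1, 13, 15]
After line 2 (remove first 15): lst = [18, 6, 1, 13]
After line 3 (insert 30 at index 0): lst = [30, 18, 6, 1, 13]

[30, 18, 6, 1, 13]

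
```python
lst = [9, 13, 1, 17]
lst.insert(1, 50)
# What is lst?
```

[9, 50, 13, 1, 17]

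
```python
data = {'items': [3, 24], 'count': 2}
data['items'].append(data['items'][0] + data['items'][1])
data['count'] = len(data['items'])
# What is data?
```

After line 1: data = {'items': [3, 24], 'count': 2}
After line 2 (append 3 + 24 = 27): data = {'items': [3, 24, 27], 'count': 2}
After line 3 (count = len(items) = 3): data = {'items': [3, 24, 27], 'count': 3}

{'items': [3, 24, 27], 'count': 3}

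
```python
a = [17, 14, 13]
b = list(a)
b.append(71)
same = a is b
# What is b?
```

After line 1: a = [17, 14, 13]
After line 2 (b = list(a) is a shallow copy, new object): a = [17, 14, 13], b = [17, 14, 13]
After line 3 (append only mutates b): a = [17, 14, 13], b = [17, 14, 13, 71]
After line 4 (same = a is b; different objects -> False): same = False

[17, 14, 13, 71]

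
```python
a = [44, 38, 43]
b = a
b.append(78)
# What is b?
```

After line 1: a = [44, 38, 43]
After line 2 (b = a is an alias, same object): a = [44, 38, 43], b = [44, 38, 43]
After line 3 (b.append mutates the shared list): a = [44, 38, 43, 78], b = [44, 38, 43, 78]

[44, 38, 43, 78]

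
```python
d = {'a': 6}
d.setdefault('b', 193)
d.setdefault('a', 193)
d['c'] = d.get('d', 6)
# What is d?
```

After line 1: d = {'a': 6}
After line 2 (setdefault adds 'b'=193): d = {'a': 6, 'b': 193}
After line 3 (setdefault 'a' no-op, already exists): d = {'a': 6, 'b': 193}
After line 4 (get('d', 6) returns default since 'd' not in d): d = {'a': 6, 'b': 193, 'c': 6}

{'a': 6, 'b': 193, 'c': 6}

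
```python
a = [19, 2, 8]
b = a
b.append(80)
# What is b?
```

After line 1: a = [19, 2, 8]
After line 2 (b = a is an alias, same object): a = [19, 2, 8], b = [19, 2, 8]
After line 3 (b.append mutates the shared list): a = [19, 2, 8, 80], b = [19, 2, 8, 80]

[19, 2, 8, 80]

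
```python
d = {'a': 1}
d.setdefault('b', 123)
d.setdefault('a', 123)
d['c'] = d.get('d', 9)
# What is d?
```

After line 1: d = {'a': 1}
After line 2 (setdefault adds 'b'=123): d = {'a': 1, 'b': 123}
After line 3 (setdefault 'a' no-op, already exists): d = {'a': 1, 'b': 123}
After line 4 (get('d', 9) returns default since 'd' not in d): d = {'a': 1, 'b': 123, 'c': 9}

{'a': 1, 'b': 123, 'c': 9}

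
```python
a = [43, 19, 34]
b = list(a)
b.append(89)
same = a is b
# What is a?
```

After line 1: a = [43, 19, 34]
After line 2 (b = list(a) is a shallow copy, new object): a = [43, 19, 34], b = [43, 19, 34]
After line 3 (append only mutates b): a = [43, 19, 34], b = [43, 19, 34, 89]
After line 4 (same = a is b; different objects -> False): same = False

[43, 19, 34]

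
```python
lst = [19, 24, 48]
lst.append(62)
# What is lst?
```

[19, 24, 48, 62]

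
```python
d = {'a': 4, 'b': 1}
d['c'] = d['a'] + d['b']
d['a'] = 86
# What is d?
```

After line 1: d = {'a': 4, 'b': 1}
After line 2 (d['c'] = 4 + 1): d = {'a': 4, 'b': 1, 'c': 5}
After line 3: d = {'a': 86, 'b': 1, 'c': 5}

{'a': 86, 'b': 1, 'c': 5}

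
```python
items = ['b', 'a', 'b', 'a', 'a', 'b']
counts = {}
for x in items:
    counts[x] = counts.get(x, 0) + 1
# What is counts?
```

Initial: counts = {}, items = ['b', 'a', 'b', 'a', 'a', 'b']
See 'b': counts = {'b': 1}
See 'a': counts = {'b': 1, 'a': 1}
See 'b': counts = {'b': 2, 'a': 1}
See 'a': counts = {'b': 2, 'a': 2}
See 'a': counts = {'b': 2, 'a': 3}
See 'b': counts = {'b': 3, 'a': 3}

{'b': 3, 'a': 3}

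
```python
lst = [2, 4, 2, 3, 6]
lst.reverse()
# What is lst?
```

[6, 3, 2, 4, 2]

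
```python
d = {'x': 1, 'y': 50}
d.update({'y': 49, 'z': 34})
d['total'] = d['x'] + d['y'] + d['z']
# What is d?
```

After line 1: d = {'x': 1, 'y': 50}
After line 2 (y overwritten, z added): d = {'x': 1, 'y': 49, 'z': 34}
After line 3 (total = 1 + 49 + 34 = 84): d = {'x': 1, 'y': 49, 'z': 34, 'total': 84}

{'x': 1, 'y': 49, 'z': 34, 'total': 84}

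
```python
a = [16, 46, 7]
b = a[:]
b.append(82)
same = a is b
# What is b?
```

After line 1: a = [16, 46, 7]
After line 2 (b = a[:] is a shallow copy, new object): a = [16, 46, 7], b = [16, 46, 7]
After line 3 (append only mutates b): a = [16, 46, 7], b = [16, 46, 7, 82]
After line 4 (same = a is b; different objects -> False): same = False

[16, 46, 7, 82]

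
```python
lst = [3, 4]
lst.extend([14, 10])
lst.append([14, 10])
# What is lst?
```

After line 1: lst = [3, 4]
After line 2 (extend unpacks [14, 10]): lst = [3, 4, 14, 10]
After line 3 (append adds [14, 10] as single element): lst = [3, 4, 14, 10, [14, 10]]

[3, 4, 14, 10, [14, 10]]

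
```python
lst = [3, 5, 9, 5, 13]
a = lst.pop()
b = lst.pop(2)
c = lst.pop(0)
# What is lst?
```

After line 1: lst = [3, 5, 9, 5, 13]
After line 2 (pop() -> a = 13): lst = [3, 5, 9, 5]
After line 3 (pop(2) -> b = 9): lst = [3, 5, 5]
After line 4 (pop(0) -> c = 3): lst = [5, 5]

[5, 5]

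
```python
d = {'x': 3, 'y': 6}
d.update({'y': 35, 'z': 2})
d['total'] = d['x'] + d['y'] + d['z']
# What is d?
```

After line 1: d = {'x': 3, 'y': 6}
After line 2 (y overwritten, z added): d = {'x': 3, 'y': 35, 'z': 2}
After line 3 (total = 3 + 35 + 2 = 40): d = {'x': 3, 'y': 35, 'z': 2, 'total': 40}

{'x': 3, 'y': 35, 'z': 2, 'total': 40}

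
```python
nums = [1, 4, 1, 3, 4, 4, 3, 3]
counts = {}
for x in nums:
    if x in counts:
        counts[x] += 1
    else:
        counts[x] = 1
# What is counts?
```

Initial: counts = {}, nums = [1, 4, 1, 3, 4, 4, 3, 3]
See 1: counts = {1: 1}
See 4: counts = {1: 1, 4: 1}
See 1: counts = {1: 2, 4: 1}
See 3: counts = {1: 2, 4: 1, 3: 1}
See 4: counts = {1: 2, 4: 2, 3: 1}
See 4: counts = {1: 2, 4: 3, 3: 1}
See 3: counts = {1: 2, 4: 3, 3: 2}
See 3: counts = {1: 2, 4: 3, 3: 3}

{1: 2, 4: 3, 3: 3}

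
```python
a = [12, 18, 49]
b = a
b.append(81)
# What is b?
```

After line 1: a = [12, 18, 49]
After line 2 (b = a is an alias, same object): a = [12, 18, 49], b = [12, 18, 49]
After line 3 (b.append mutates the shared list): a = [12, 18, 49, 81], b = [12, 18, 49, 81]

[12, 18, 49, 81]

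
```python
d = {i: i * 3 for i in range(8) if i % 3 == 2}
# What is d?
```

{2: 6, 5: 15}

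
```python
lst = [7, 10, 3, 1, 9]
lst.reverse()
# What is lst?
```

[9, 1, 3, 10, 7]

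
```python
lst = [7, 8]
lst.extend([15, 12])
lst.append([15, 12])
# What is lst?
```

After line 1: lst = [7, 8]
After line 2 (extend unpacks [15, 12]): lst = [7, 8, 15, 12]
After line 3 (append adds [15, 12] as single element): lst = [7, 8, 15, 12, [15, 12]]

[7, 8, 15, 12, [15, 12]]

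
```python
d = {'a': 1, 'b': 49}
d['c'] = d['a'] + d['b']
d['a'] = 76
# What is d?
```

After line 1: d = {'a': 1, 'b': 49}
After line 2 (d['c'] = 1 + 49): d = {'a': 1, 'b': 49, 'c': 50}
After line 3: d = {'a': 76, 'b': 49, 'c': 50}

{'a': 76, 'b': 49, 'c': 50}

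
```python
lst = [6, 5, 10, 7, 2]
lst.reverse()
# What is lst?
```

[2, 7, 10, 5, 6]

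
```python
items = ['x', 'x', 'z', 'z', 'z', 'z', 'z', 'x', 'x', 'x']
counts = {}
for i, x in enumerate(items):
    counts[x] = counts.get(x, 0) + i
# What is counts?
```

Initial: counts = {}, items = ['x', 'x', 'z', 'z', 'z', 'z', 'z', 'x', 'x', 'x']
i=0, x='x': counts = {'x': 0}
i=1, x='x': counts = {'x': 1}
i=2, x='z': counts = {'x': 1, 'z': 2}
i=3, x='z': counts = {'x': 1, 'z': 5}
i=4, x='z': counts = {'x': 1, 'z': 9}
i=5, x='z': counts = {'x': 1, 'z': 14}
i=6, x='z': counts = {'x': 1, 'z': 20}
i=7, x='x': counts = {'x': 8, 'z': 20}
i=8, x='x': counts = {'x': 16, 'z': 20}
i=9, x='x': counts = {'x': 25, 'z': 20}

{'x': 25, 'z': 20}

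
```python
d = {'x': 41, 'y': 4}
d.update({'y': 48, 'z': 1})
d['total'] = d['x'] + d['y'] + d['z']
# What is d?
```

After line 1: d = {'x': 41, 'y': 4}
After line 2 (y overwritten, z added): d = {'x': 41, 'y': 48, 'z': 1}
After line 3 (total = 41 + 48 + 1 = 90): d = {'x': 41, 'y': 48, 'z': 1, 'total': 90}

{'x': 41, 'y': 48, 'z': 1, 'total': 90}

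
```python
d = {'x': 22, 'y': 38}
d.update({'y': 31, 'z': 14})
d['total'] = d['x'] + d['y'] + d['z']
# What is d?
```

After line 1: d = {'x': 22, 'y': 38}
After line 2 (y overwritten, z added): d = {'x': 22, 'y': 31, 'z': 14}
After line 3 (total = 22 + 31 + 14 = 67): d = {'x': 22, 'y': 31, 'z': 14, 'total': 67}

{'x': 22, 'y': 31, 'z': 14, 'total': 67}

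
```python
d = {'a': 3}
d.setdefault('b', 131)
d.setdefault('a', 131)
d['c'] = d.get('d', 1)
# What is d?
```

After line 1: d = {'a': 3}
After line 2 (setdefault adds 'b'=131): d = {'a': 3, 'b': 131}
After line 3 (setdefault 'a' no-op, already exists): d = {'a': 3, 'b': 131}
After line 4 (get('d', 1) returns default since 'd' not in d): d = {'a': 3, 'b': 131, 'c': 1}

{'a': 3, 'b': 131, 'c': 1}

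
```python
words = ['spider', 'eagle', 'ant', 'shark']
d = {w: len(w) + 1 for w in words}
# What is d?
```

{'spider': 7, 'eagle': 6, 'ant': 4, 'shark': 6}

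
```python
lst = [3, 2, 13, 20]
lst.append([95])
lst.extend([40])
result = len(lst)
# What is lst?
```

After line 1: lst = [3, 2, 13, 20]
After line 2 (append adds [95] as single element): lst = [3, 2, 13, 20, [95]]
After line 3 (extend unpacks [40], adds 40): lst = [3, 2, 13, 20, [95], 40]
After line 4: result = len(lst) = 6

[3, 2, 13, 20, [95], 40]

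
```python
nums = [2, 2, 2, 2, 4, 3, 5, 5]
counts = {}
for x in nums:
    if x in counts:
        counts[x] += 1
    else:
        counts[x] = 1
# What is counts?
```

Initial: counts = {}, nums = [2, 2, 2, 2, 4, 3, 5, 5]
See 2: counts = {2: 1}
See 2: counts = {2: 2}
See 2: counts = {2: 3}
See 2: counts = {2: 4}
See 4: counts = {2: 4, 4: 1}
See 3: counts = {2: 4, 4: 1, 3: 1}
See 5: counts = {2: 4, 4: 1, 3: 1, 5: 1}
See 5: counts = {2: 4, 4: 1, 3: 1, 5: 2}

{2: 4, 4: 1, 3: 1, 5: 2}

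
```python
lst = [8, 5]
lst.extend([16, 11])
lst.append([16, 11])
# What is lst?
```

After line 1: lst = [8, 5]
After line 2 (extend unpacks [16, 11]): lst = [8, 5, 16, 11]
After line 3 (append adds [16, 11] as single element): lst = [8, 5, 16, 11, [16, 11]]

[8, 5, 16, 11, [16, 11]]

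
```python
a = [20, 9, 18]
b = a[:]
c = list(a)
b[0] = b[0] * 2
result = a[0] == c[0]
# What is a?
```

After line 1: a = [20, 9, 18]
After line 2 (b = a[:], copy): a = [20, 9, 18], b = [20, 9, 18]
After line 3 (c = list(a) is a copy, new object): c = [20, 9, 18]
After line 4 (b[0] = 20 * 2 = 40; only b mutates (copy)): a = [20, 9, 18], b = [40, 9, 18], c = [20, 9, 18]
After line 5 (a[0] = 20, c[0] = 20; result = True)

[20, 9, 18]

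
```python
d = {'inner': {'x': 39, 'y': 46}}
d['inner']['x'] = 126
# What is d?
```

After line 1: d = {'inner': {'x': 39, 'y': 46}}
After line 2 (inner x overwritten): d = {'inner': {'x': 126, 'y': 46}}

{'inner': {'x': 126, 'y': 46}}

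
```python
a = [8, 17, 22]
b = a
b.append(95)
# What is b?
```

After line 1: a = [8, 17, 22]
After line 2 (b = a is an alias, same object): a = [8, 17, 22], b = [8, 17, 22]
After line 3 (b.append mutates the shared list): a = [8, 17, 22, 95], b = [8, 17, 22, 95]

[8, 17, 22, 95]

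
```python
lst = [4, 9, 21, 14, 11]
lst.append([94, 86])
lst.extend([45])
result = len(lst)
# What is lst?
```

After line 1: lst = [4, 9, 21, 14, 11]
After line 2 (append adds [94, 86] as single element): lst = [4, 9, 21, 14, 11, [94, 86]]
After line 3 (extend unpacks [45], adds 45): lst = [4, 9, 21, 14, 11, [94, 86], 45]
After line 4: result = len(lst) = 7

[4, 9, 21, 14, 11, [94, 86], 45]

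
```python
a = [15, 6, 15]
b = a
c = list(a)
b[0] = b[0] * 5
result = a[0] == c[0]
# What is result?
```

After line 1: a = [15, 6, 15]
After line 2 (b = a, alias): a = [15, 6, 15], b = [15, 6, 15]
After line 3 (c = list(a) is a copy, new object): c = [15, 6, 15]
After line 4 (b[0] = 15 * 5 = 75; mutates shared a/b): a = b = [75, 6, 15], c = [15, 6, 15]
After line 5 (a[0] = 75, c[0] = 15; result = False)

False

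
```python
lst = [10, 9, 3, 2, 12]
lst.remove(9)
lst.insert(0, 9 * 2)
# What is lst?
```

After line 1: lst = [10, 9, 3, 2, 12]
After line 2 (remove first 9): lst = [10, 3, 2, 12]
After line 3 (insert 18 at index 0): lst = [18, 10, 3, 2, 12]

[18, 10, 3, 2, 12]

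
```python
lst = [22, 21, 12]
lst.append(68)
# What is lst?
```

[22, 21, 12, 68]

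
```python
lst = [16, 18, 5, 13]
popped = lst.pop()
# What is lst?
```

[16, 18, 5]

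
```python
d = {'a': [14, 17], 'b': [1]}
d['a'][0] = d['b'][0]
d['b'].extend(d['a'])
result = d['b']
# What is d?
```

After line 1: d = {'a': [14, 17], 'b': [1]}
After line 2 (a[0] = b[0] = 1): d = {'a': [1, 17], 'b': [1]}
After line 3 (b.extend(a) appends [1, 17]): d = {'a': [1, 17], 'b': [1, 1, 17]}
After line 4: result = d['b'] = [1, 1, 17]

{'a': [1, 17], 'b': [1, 1, 17]}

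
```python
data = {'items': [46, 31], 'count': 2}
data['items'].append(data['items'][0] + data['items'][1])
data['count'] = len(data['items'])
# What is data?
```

After line 1: data = {'items': [46, 31], 'count': 2}
After line 2 (append 46 + 31 = 77): data = {'items': [46, 31, 77], 'count': 2}
After line 3 (count = len(items) = 3): data = {'items': [46, 31, 77], 'count': 3}

{'items': [46, 31, 77], 'count': 3}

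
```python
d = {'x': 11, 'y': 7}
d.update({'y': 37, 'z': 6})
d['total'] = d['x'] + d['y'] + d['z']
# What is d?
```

After line 1: d = {'x': 11, 'y': 7}
After line 2 (y overwritten, z added): d = {'x': 11, 'y': 37, 'z': 6}
After line 3 (total = 11 + 37 + 6 = 54): d = {'x': 11, 'y': 37, 'z': 6, 'total': 54}

{'x': 11, 'y': 37, 'z': 6, 'total': 54}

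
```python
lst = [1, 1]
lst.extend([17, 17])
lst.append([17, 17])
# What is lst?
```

After line 1: lst = [1, 1]
After line 2 (extend unpacks [17, 17]): lst = [1, 1, 17, 17]
After line 3 (append adds [17, 17] as single element): lst = [1, 1, 17, 17, [17, 17]]

[1, 1, 17, 17, [17, 17]]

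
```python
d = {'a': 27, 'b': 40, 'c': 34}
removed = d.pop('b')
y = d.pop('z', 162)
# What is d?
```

After line 1: d = {'a': 27, 'b': 40, 'c': 34}
After line 2 (pop 'b' returns 40): d = {'a': 27, 'c': 34}, removed = 40
After line 3 (pop 'z' missing, returns default 162): d = {'a': 27, 'c': 34}, y = 162

{'a': 27, 'c': 34}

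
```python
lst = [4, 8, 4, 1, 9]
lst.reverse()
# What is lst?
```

[9, 1, 4, 8, 4]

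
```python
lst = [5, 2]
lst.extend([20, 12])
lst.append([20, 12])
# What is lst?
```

After line 1: lst = [5, 2]
After line 2 (extend unpacks [20, 12]): lst = [5, 2, 20, 12]
After line 3 (append adds [20, 12] as single element): lst = [5, 2, 20, 12, [20, 12]]

[5, 2, 20, 12, [20, 12]]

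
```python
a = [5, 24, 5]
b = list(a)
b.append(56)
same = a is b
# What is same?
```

After line 1: a = [5, 24, 5]
After line 2 (b = list(a) is a shallow copy, new object): a = [5, 24, 5], b = [5, 24, 5]
After line 3 (append only mutates b): a = [5, 24, 5], b = [5, 24, 5, 56]
After line 4 (same = a is b; different objects -> False): same = False

False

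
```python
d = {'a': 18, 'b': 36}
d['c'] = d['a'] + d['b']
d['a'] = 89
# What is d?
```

After line 1: d = {'a': 18, 'b': 36}
After line 2 (d['c'] = 18 + 36): d = {'a': 18, 'b': 36, 'c': 54}
After line 3: d = {'a': 89, 'b': 36, 'c': 54}

{'a': 89, 'b': 36, 'c': 54}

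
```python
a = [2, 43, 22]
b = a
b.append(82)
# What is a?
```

After line 1: a = [2, 43, 22]
After line 2 (b = a is an alias, same object): a = [2, 43, 22], b = [2, 43, 22]
After line 3 (b.append mutates the shared list): a = [2, 43, 22, 82], b = [2, 43, 22, 82]

[2, 43, 22, 82]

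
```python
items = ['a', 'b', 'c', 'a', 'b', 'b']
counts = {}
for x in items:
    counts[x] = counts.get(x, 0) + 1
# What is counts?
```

Initial: counts = {}, items = ['a', 'b', 'c', 'a', 'b', 'b']
See 'a': counts = {'a': 1}
See 'b': counts = {'a': 1, 'b': 1}
See 'c': counts = {'a': 1, 'b': 1, 'c': 1}
See 'a': counts = {'a': 2, 'b': 1, 'c': 1}
See 'b': counts = {'a': 2, 'b': 2, 'c': 1}
See 'b': counts = {'a': 2, 'b': 3, 'c': 1}

{'a': 2, 'b': 3, 'c': 1}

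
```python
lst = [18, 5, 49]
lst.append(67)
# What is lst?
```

[18, 5, 49, 67]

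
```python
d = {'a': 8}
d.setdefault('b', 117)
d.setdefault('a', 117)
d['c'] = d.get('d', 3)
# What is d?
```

After line 1: d = {'a': 8}
After line 2 (setdefault adds 'b'=117): d = {'a': 8, 'b': 117}
After line 3 (setdefault 'a' no-op, already exists): d = {'a': 8, 'b': 117}
After line 4 (get('d', 3) returns default since 'd' not in d): d = {'a': 8, 'b': 117, 'c': 3}

{'a': 8, 'b': 117, 'c': 3}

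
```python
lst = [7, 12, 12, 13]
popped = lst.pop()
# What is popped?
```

13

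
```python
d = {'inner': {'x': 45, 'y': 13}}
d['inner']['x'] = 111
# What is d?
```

After line 1: d = {'inner': {'x': 45, 'y': 13}}
After line 2 (inner x overwritten): d = {'inner': {'x': 111, 'y': 13}}

{'inner': {'x': 111, 'y': 13}}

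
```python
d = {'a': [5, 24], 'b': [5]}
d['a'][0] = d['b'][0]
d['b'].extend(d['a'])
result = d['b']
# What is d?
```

After line 1: d = {'a': [5, 24], 'b': [5]}
After line 2 (a[0] = b[0] = 5): d = {'a': [5, 24], 'b': [5]}
After line 3 (b.extend(a) appends [5, 24]): d = {'a': [5, 24], 'b': [5, 5, 24]}
After line 4: result = d['b'] = [5, 5, 24]

{'a': [5, 24], 'b': [5, 5, 24]}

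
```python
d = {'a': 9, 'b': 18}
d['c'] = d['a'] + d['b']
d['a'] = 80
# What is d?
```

After line 1: d = {'a': 9, 'b': 18}
After line 2 (d['c'] = 9 + 18): d = {'a': 9, 'b': 18, 'c': 27}
After line 3: d = {'a': 80, 'b': 18, 'c': 27}

{'a': 80, 'b': 18, 'c': 27}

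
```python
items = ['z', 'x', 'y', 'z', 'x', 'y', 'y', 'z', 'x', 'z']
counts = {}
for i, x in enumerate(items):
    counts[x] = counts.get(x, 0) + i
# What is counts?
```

Initial: counts = {}, items = ['z', 'x', 'y', 'z', 'x', 'y', 'y', 'z', 'x', 'z']
i=0, x='z': counts = {'z': 0}
i=1, x='x': counts = {'z': 0, 'x': 1}
i=2, x='y': counts = {'z': 0, 'x': 1, 'y': 2}
i=3, x='z': counts = {'z': 3, 'x': 1, 'y': 2}
i=4, x='x': counts = {'z': 3, 'x': 5, 'y': 2}
i=5, x='y': counts = {'z': 3, 'x': 5, 'y': 7}
i=6, x='y': counts = {'z': 3, 'x': 5, 'y': 13}
i=7, x='z': counts = {'z': 10, 'x': 5, 'y': 13}
i=8, x='x': counts = {'z': 10, 'x': 13, 'y': 13}
i=9, x='z': counts = {'z': 19, 'x': 13, 'y': 13}

{'z': 19, 'x': 13, 'y': 13}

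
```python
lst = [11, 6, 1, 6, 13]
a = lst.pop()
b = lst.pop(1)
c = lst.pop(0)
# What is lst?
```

After line 1: lst = [11, 6, 1, 6, 13]
After line 2 (pop() -> a = 13): lst = [11, 6, 1, 6]
After line 3 (pop(1) -> b = 6): lst = [11, 1, 6]
After line 4 (pop(0) -> c = 11): lst = [1, 6]

[1, 6]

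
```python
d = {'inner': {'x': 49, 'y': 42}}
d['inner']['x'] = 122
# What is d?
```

After line 1: d = {'inner': {'x': 49, 'y': 42}}
After line 2 (inner x overwritten): d = {'inner': {'x': 122, 'y': 42}}

{'inner': {'x': 122, 'y': 42}}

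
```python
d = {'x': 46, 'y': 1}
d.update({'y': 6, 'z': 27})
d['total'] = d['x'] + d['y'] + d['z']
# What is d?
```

After line 1: d = {'x': 46, 'y': 1}
After line 2 (y overwritten, z added): d = {'x': 46, 'y': 6, 'z': 27}
After line 3 (total = 46 + 6 + 27 = 79): d = {'x': 46, 'y': 6, 'z': 27, 'total': 79}

{'x': 46, 'y': 6, 'z': 27, 'total': 79}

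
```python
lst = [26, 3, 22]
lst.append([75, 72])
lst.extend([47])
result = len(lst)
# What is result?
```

After line 1: lst = [26, 3, 22]
After line 2 (append adds [75, 72] as single element): lst = [26, 3, 22, [75, 72]]
After line 3 (extend unpacks [47], adds 47): lst = [26, 3, 22, [75, 72], 47]
After line 4: result = len(lst) = 5

5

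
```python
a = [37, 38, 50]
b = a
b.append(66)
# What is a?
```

After line 1: a = [37, 38, 50]
After line 2 (b = a is an alias, same object): a = [37, 38, 50], b = [37, 38, 50]
After line 3 (b.append mutates the shared list): a = [37, 38, 50, 66], b = [37, 38, 50, 66]

[37, 38, 50, 66]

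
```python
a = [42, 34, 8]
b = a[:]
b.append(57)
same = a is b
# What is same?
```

After line 1: a = [42, 34, 8]
After line 2 (b = a[:] is a shallow copy, new object): a = [42, 34, 8], b = [42, 34, 8]
After line 3 (append only mutates b): a = [42, 34, 8], b = [42, 34, 8, 57]
After line 4 (same = a is b; different objects -> False): same = False

False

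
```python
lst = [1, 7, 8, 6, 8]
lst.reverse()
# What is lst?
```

[8, 6, 8, 7, 1]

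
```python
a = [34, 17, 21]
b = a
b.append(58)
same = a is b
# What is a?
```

After line 1: a = [34, 17, 21]
After line 2 (b = a is an alias, same object): a = [34, 17, 21], b = [34, 17, 21]
After line 3 (b.append mutates the shared list): a = [34, 17, 21, 58], b = [34, 17, 21, 58]
After line 4 (same = a is b; same object -> True): same = True

[34, 17, 21, 58]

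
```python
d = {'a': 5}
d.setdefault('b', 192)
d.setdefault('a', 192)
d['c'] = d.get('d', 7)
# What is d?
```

After line 1: d = {'a': 5}
After line 2 (setdefault adds 'b'=192): d = {'a': 5, 'b': 192}
After line 3 (setdefault 'a' no-op, already exists): d = {'a': 5, 'b': 192}
After line 4 (get('d', 7) returns default since 'd' not in d): d = {'a': 5, 'b': 192, 'c': 7}

{'a': 5, 'b': 192, 'c': 7}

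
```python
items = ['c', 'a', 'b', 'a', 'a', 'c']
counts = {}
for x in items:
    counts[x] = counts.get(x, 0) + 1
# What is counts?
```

Initial: counts = {}, items = ['c', 'a', 'b', 'a', 'a', 'c']
See 'c': counts = {'c': 1}
See 'a': counts = {'c': 1, 'a': 1}
See 'b': counts = {'c': 1, 'a': 1, 'b': 1}
See 'a': counts = {'c': 1, 'a': 2, 'b': 1}
See 'a': counts = {'c': 1, 'a': 3, 'b': 1}
See 'c': counts = {'c': 2, 'a': 3, 'b': 1}

{'c': 2, 'a': 3, 'b': 1}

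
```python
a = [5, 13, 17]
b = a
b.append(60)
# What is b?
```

After line 1: a = [5, 13, 17]
After line 2 (b = a is an alias, same object): a = [5, 13, 17], b = [5, 13, 17]
After line 3 (b.append mutates the shared list): a = [5, 13, 17, 60], b = [5, 13, 17, 60]

[5, 13, 17, 60]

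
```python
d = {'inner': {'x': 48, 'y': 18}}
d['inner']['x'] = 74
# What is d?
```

After line 1: d = {'inner': {'x': 48, 'y': 18}}
After line 2 (inner x overwritten): d = {'inner': {'x': 74, 'y': 18}}

{'inner': {'x': 74, 'y': 18}}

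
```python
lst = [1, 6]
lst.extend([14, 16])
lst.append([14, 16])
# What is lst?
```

After line 1: lst = [1, 6]
After line 2 (extend unpacks [14, 16]): lst = [1, 6, 14, 16]
After line 3 (append adds [14, 16] as single element): lst = [1, 6, 14, 16, [14, 16]]

[1, 6, 14, 16, [14, 16]]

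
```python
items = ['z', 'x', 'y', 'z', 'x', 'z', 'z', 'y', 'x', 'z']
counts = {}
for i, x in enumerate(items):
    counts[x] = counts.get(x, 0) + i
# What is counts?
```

Initial: counts = {}, items = ['z', 'x', 'y', 'z', 'x', 'z', 'z', 'y', 'x', 'z']
i=0, x='z': counts = {'z': 0}
i=1, x='x': counts = {'z': 0, 'x': 1}
i=2, x='y': counts = {'z': 0, 'x': 1, 'y': 2}
i=3, x='z': counts = {'z': 3, 'x': 1, 'y': 2}
i=4, x='x': counts = {'z': 3, 'x': 5, 'y': 2}
i=5, x='z': counts = {'z': 8, 'x': 5, 'y': 2}
i=6, x='z': counts = {'z': 14, 'x': 5, 'y': 2}
i=7, x='y': counts = {'z': 14, 'x': 5, 'y': 9}
i=8, x='x': counts = {'z': 14, 'x': 13, 'y': 9}
i=9, x='z': counts = {'z': 23, 'x': 13, 'y': 9}

{'z': 23, 'x': 13, 'y': 9}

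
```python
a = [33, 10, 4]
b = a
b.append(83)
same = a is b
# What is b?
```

After line 1: a = [33, 10, 4]
After line 2 (b = a is an alias, same object): a = [33, 10, 4], b = [33, 10, 4]
After line 3 (b.append mutates the shared list): a = [33, 10, 4, 83], b = [33, 10, 4, 83]
After line 4 (same = a is b; same object -> True): same = True

[33, 10, 4, 83]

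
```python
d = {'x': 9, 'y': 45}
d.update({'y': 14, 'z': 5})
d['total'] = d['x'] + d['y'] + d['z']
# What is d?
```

After line 1: d = {'x': 9, 'y': 45}
After line 2 (y overwritten, z added): d = {'x': 9, 'y': 14, 'z': 5}
After line 3 (total = 9 + 14 + 5 = 28): d = {'x': 9, 'y': 14, 'z': 5, 'total': 28}

{'x': 9, 'y': 14, 'z': 5, 'total': 28}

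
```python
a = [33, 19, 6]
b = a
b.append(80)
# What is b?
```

After line 1: a = [33, 19, 6]
After line 2 (b = a is an alias, same object): a = [33, 19, 6], b = [33, 19, 6]
After line 3 (b.append mutates the shared list): a = [33, 19, 6, 80], b = [33, 19, 6, 80]

[33, 19, 6, 80]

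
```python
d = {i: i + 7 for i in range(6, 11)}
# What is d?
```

{6: 13, 7: 14, 8: 15, 9: 16, 10: 17}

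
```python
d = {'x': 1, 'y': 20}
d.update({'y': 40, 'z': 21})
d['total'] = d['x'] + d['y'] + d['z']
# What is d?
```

After line 1: d = {'x': 1, 'y': 20}
After line 2 (y overwritten, z added): d = {'x': 1, 'y': 40, 'z': 21}
After line 3 (total = 1 + 40 + 21 = 62): d = {'x': 1, 'y': 40, 'z': 21, 'total': 62}

{'x': 1, 'y': 40, 'z': 21, 'total': 62}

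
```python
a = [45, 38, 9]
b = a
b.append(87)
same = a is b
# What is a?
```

After line 1: a = [45, 38, 9]
After line 2 (b = a is an alias, same object): a = [45, 38, 9], b = [45, 38, 9]
After line 3 (b.append mutates the shared list): a = [45, 38, 9, 87], b = [45, 38, 9, 87]
After line 4 (same = a is b; same object -> True): same = True

[45, 38, 9, 87]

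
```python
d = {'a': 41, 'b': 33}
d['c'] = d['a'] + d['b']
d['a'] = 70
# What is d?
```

After line 1: d = {'a': 41, 'b': 33}
After line 2 (d['c'] = 41 + 33): d = {'a': 41, 'b': 33, 'c': 74}
After line 3: d = {'a': 70, 'b': 33, 'c': 74}

{'a': 70, 'b': 33, 'c': 74}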